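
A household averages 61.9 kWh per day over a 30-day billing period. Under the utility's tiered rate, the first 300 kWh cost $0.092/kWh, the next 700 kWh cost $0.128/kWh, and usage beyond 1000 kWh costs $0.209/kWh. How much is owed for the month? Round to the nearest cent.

Usage = 61.9 kWh/day × 30 days = 1857 kWh
First 300 kWh × $0.092 = $27.60
Next 700 kWh × $0.128 = $89.60
Remaining 857 kWh × $0.209 = $179.11
Total = $296.31

$296.31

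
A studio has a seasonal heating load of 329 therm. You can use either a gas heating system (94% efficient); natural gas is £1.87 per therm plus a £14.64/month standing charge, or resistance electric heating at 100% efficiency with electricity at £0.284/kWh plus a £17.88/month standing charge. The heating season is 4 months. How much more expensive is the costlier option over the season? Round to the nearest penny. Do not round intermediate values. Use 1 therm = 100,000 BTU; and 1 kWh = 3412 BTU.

£2096.91

Heat load = 329 therm × 100,000 = 32,900,000 BTU
Gas: input = 32,900,000 / 0.94 = 35,000,000 BTU = 350 therm → 350 × £1.87 = £654.50; + 4 × £14.64 standing = £713.06
Electric: 32,900,000 BTU / 3412 = 9,642 kWh → × £0.284 = £2,738.45; + 4 × £17.88 standing = £2,809.97
Difference = |£713.06 − £2,809.97| = £2,096.91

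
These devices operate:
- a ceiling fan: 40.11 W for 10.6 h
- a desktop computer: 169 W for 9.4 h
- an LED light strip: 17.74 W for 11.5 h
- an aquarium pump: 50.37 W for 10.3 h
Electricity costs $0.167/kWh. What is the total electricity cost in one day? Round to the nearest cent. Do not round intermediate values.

$0.46

ceiling fan: 40.11 W × 10.6 h = 425 Wh = 0.4252 kWh
desktop computer: 169 W × 9.4 h = 1,589 Wh = 1.589 kWh
LED light strip: 17.74 W × 11.5 h = 204 Wh = 0.204 kWh
aquarium pump: 50.37 W × 10.3 h = 519 Wh = 0.5188 kWh
Total energy = 0.4252 + 1.589 + 0.204 + 0.5188 = 2.737 kWh
Cost = 2.737 kWh × $0.167 = $0.46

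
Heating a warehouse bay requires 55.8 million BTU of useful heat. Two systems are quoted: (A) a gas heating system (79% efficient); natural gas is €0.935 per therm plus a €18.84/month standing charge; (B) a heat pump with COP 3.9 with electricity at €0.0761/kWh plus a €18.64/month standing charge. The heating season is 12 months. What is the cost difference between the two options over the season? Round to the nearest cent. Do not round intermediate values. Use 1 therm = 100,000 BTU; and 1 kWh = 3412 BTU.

€343.70

Heat load = 55.8 × 10⁶ BTU = 55,800,000 BTU
Gas: input = 55,800,000 / 0.79 = 70,632,911 BTU = 706.3 therm → 706.3 × €0.935 = €660.42; + 12 × €18.84 standing = €886.50
Heat pump: 55,800,000 BTU / 3412 = 16,350 kWh heat; / 3.9 = 4,193 kWh in → × €0.0761 = €319.11; + 12 × €18.64 standing = €542.79
Difference = |€886.50 − €542.79| = €343.70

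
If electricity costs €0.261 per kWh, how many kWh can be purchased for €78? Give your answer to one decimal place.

298.9 kWh

€78 / €0.261 per kWh = 298.9 kWh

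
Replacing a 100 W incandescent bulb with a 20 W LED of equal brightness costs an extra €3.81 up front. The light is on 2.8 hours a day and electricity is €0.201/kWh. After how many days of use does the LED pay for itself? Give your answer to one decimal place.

Power saved = 100 − 20 = 80 W
Daily energy saved = 80 W × 2.8 h = 224 Wh = 0.224 kWh
Daily savings = 0.224 × €0.201 = €0.0450
Payback = €3.81 / €0.0450 per day = 84.62 days

84.6 days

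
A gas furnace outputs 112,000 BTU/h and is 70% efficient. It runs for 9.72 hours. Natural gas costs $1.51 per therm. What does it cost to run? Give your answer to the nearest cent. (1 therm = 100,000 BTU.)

Heat delivered = 112,000 BTU/h × 9.72 h = 1,088,640 BTU
Gas input = 1,088,640 / 0.70 = 1,555,200 BTU
= 1,555,200 / 100,000 = 15.55 therm
Cost = 15.55 × $1.51/therm = $23.48

$23.48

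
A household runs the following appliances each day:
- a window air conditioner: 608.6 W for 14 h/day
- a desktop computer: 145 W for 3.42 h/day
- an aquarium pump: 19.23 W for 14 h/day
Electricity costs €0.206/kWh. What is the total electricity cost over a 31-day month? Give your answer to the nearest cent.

€59.30

window air conditioner: 608.6 W × 14 h × 31 d = 264,132 Wh = 264.1 kWh
desktop computer: 145 W × 3.42 h × 31 d = 15,373 Wh = 15.37 kWh
aquarium pump: 19.23 W × 14 h × 31 d = 8,346 Wh = 8.346 kWh
Total energy = 264.1 + 15.37 + 8.346 = 287.9 kWh
Cost = 287.9 kWh × €0.206 = €59.30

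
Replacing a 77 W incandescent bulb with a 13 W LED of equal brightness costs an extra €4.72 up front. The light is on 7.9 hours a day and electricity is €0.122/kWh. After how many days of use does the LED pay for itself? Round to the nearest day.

77 days

Power saved = 77 − 13 = 64 W
Daily energy saved = 64 W × 7.9 h = 505.6 Wh = 0.5056 kWh
Daily savings = 0.5056 × €0.122 = €0.0617
Payback = €4.72 / €0.0617 per day = 76.52 days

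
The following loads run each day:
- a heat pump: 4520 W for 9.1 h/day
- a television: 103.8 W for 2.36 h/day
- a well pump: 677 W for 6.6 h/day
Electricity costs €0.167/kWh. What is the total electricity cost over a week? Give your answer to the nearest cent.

heat pump: 4520 W × 9.1 h × 7 d = 287,924 Wh = 287.9 kWh
television: 103.8 W × 2.36 h × 7 d = 1,715 Wh = 1.715 kWh
well pump: 677 W × 6.6 h × 7 d = 31,277 Wh = 31.28 kWh
Total energy = 287.9 + 1.715 + 31.28 = 320.9 kWh
Cost = 320.9 kWh × €0.167 = €53.59

€53.59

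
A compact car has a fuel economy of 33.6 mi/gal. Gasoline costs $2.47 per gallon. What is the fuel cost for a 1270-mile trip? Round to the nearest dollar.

$93

Fuel = 1270 mi / 33.6 mpg = 37.8 gal
Cost = 37.8 gal × $2.47/gal = $93.36 ≈ $93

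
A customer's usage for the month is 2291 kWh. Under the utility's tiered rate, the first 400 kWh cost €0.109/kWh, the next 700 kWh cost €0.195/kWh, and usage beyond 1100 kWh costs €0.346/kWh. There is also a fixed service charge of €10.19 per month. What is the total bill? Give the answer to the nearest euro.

€602

First 400 kWh × €0.109 = €43.60
Next 700 kWh × €0.195 = €136.50
Remaining 1191 kWh × €0.346 = €412.09
Energy charge = €592.19; + service €10.19 = €602.38 ≈ €602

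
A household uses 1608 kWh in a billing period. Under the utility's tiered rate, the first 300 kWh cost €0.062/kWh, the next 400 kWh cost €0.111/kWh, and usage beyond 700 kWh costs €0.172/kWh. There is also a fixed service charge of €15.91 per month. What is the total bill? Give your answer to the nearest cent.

First 300 kWh × €0.062 = €18.60
Next 400 kWh × €0.111 = €44.40
Remaining 908 kWh × €0.172 = €156.18
Energy charge = €219.18; + service €15.91 = €235.09

€235.09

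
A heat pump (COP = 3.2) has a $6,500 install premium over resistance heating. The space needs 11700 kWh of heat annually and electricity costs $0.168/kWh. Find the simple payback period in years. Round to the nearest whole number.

Resistance: 11700 kWh × $0.168 = $1,965.60/yr
Heat pump: 11700 / 3.2 = 3656 kWh in → × $0.168 = $614.25/yr
Annual savings = $1,351.35
Payback = $6,500 / $1,351.35 = 4.81 years

5 years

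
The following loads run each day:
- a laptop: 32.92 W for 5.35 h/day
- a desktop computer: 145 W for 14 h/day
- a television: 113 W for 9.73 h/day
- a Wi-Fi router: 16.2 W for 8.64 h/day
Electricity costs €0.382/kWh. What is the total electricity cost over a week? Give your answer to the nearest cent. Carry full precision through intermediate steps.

laptop: 32.92 W × 5.35 h × 7 d = 1,233 Wh = 1.233 kWh
desktop computer: 145 W × 14 h × 7 d = 14,210 Wh = 14.21 kWh
television: 113 W × 9.73 h × 7 d = 7,696 Wh = 7.696 kWh
Wi-Fi router: 16.2 W × 8.64 h × 7 d = 980 Wh = 0.9798 kWh
Total energy = 1.233 + 14.21 + 7.696 + 0.9798 = 24.12 kWh
Cost = 24.12 kWh × €0.382 = €9.21

€9.21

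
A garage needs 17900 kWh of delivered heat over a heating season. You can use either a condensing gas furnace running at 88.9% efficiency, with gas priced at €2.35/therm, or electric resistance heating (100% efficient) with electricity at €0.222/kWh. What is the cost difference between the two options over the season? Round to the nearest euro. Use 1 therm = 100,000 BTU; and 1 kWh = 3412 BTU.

Heat load = 17900 kWh × 3412 = 61,074,800 BTU
Gas: input = 61,074,800 / 0.889 = 68,700,562 BTU = 687 therm → 687 × €2.35 = €1,614.46
Electric: 61,074,800 BTU / 3412 = 17,900 kWh → × €0.222 = €3,973.80
Difference = |€1,614.46 − €3,973.80| = €2,359.34 ≈ €2359

€2359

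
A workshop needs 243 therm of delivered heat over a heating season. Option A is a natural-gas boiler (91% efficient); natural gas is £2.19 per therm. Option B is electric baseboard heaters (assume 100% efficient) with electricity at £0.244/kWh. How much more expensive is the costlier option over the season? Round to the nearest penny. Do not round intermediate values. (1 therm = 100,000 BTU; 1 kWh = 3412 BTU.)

£1152.95

Heat load = 243 therm × 100,000 = 24,300,000 BTU
Gas: input = 24,300,000 / 0.91 = 26,703,297 BTU = 267 therm → 267 × £2.19 = £584.80
Electric: 24,300,000 BTU / 3412 = 7,122 kWh → × £0.244 = £1,737.75
Difference = |£584.80 − £1,737.75| = £1,152.95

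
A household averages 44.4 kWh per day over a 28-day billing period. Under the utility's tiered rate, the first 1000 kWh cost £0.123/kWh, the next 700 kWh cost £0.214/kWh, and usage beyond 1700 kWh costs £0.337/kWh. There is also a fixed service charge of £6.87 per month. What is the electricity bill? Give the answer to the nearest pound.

£182

Usage = 44.4 kWh/day × 28 days = 1243.2 kWh
First 1000 kWh × £0.123 = £123.00
Next 243.2 kWh × £0.214 = £52.04
Remaining tier: 0 kWh (not reached)
Energy charge = £175.04; + service £6.87 = £181.91 ≈ £182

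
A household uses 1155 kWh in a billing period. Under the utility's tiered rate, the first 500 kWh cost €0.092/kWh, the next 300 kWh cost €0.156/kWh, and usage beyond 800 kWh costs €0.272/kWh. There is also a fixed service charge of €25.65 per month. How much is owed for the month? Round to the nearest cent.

€215.01

First 500 kWh × €0.092 = €46.00
Next 300 kWh × €0.156 = €46.80
Remaining 355 kWh × €0.272 = €96.56
Energy charge = €189.36; + service €25.65 = €215.01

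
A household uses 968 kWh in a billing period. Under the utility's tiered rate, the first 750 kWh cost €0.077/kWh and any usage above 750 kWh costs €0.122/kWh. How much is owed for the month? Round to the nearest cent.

First 750 kWh × €0.077 = €57.75
Remaining 218 kWh × €0.122 = €26.60
Total = €84.35

€84.35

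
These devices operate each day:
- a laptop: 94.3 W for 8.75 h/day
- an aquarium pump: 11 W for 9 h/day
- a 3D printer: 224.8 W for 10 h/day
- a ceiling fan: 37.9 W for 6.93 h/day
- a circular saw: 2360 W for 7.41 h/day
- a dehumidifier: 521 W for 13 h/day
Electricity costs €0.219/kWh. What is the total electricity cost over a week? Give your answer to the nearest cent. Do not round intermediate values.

laptop: 94.3 W × 8.75 h × 7 d = 5,776 Wh = 5.776 kWh
aquarium pump: 11 W × 9 h × 7 d = 693 Wh = 0.693 kWh
3D printer: 224.8 W × 10 h × 7 d = 15,736 Wh = 15.74 kWh
ceiling fan: 37.9 W × 6.93 h × 7 d = 1,839 Wh = 1.839 kWh
circular saw: 2360 W × 7.41 h × 7 d = 122,413 Wh = 122.4 kWh
dehumidifier: 521 W × 13 h × 7 d = 47,411 Wh = 47.41 kWh
Total energy = 5.776 + 0.693 + 15.74 + 1.839 + 122.4 + 47.41 = 193.9 kWh
Cost = 193.9 kWh × €0.219 = €42.46

€42.46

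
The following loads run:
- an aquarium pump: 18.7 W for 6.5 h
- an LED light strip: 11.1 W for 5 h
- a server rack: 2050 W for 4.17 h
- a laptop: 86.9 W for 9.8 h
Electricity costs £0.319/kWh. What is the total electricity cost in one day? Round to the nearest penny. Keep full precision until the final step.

£3.06

aquarium pump: 18.7 W × 6.5 h = 122 Wh = 0.1215 kWh
LED light strip: 11.1 W × 5 h = 56 Wh = 0.0555 kWh
server rack: 2050 W × 4.17 h = 8,548 Wh = 8.549 kWh
laptop: 86.9 W × 9.8 h = 852 Wh = 0.8516 kWh
Total energy = 0.1215 + 0.0555 + 8.549 + 0.8516 = 9.577 kWh
Cost = 9.577 kWh × £0.319 = £3.06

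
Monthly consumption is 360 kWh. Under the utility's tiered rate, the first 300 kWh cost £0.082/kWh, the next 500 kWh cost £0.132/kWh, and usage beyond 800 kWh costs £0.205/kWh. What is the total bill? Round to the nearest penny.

First 300 kWh × £0.082 = £24.60
Next 60 kWh × £0.132 = £7.92
Remaining tier: 0 kWh (not reached)
Total = £32.52

£32.52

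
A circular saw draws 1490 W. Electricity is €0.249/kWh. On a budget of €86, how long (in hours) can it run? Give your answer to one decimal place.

Energy budget = €86 / €0.249 per kWh = 345.4 kWh = 345,382 Wh
Runtime = 345,382 Wh / 1490 W = 231.8 h

231.8 h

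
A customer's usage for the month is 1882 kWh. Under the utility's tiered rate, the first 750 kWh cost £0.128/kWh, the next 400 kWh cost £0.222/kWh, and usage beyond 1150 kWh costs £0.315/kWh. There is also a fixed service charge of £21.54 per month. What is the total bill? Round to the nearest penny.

First 750 kWh × £0.128 = £96.00
Next 400 kWh × £0.222 = £88.80
Remaining 732 kWh × £0.315 = £230.58
Energy charge = £415.38; + service £21.54 = £436.92

£436.92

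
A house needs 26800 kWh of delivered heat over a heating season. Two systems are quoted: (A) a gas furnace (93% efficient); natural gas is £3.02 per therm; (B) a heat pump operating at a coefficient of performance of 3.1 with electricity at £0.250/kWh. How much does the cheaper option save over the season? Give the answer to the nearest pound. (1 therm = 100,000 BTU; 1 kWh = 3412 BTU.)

£808

Heat load = 26800 kWh × 3412 = 91,441,600 BTU
Gas: input = 91,441,600 / 0.93 = 98,324,301 BTU = 983.2 therm → 983.2 × £3.02 = £2,969.39
Heat pump: 91,441,600 BTU / 3412 = 26,800 kWh heat; / 3.1 = 8,645 kWh in → × £0.250 = £2,161.29
Difference = |£2,969.39 − £2,161.29| = £808.10 ≈ £808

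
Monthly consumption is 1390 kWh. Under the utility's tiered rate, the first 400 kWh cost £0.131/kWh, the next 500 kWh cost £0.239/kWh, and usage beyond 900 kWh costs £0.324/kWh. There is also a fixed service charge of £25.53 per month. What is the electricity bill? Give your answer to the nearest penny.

First 400 kWh × £0.131 = £52.40
Next 500 kWh × £0.239 = £119.50
Remaining 490 kWh × £0.324 = £158.76
Energy charge = £330.66; + service £25.53 = £356.19

£356.19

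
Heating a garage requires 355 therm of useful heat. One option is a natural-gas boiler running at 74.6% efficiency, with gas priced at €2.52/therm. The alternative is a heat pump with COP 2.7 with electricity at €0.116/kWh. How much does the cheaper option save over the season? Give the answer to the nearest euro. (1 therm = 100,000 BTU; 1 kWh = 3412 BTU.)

Heat load = 355 therm × 100,000 = 35,500,000 BTU
Gas: input = 35,500,000 / 0.746 = 47,587,131 BTU = 475.9 therm → 475.9 × €2.52 = €1,199.20
Heat pump: 35,500,000 BTU / 3412 = 10,400 kWh heat; / 2.7 = 3,854 kWh in → × €0.116 = €447.01
Difference = |€1,199.20 − €447.01| = €752.19 ≈ €752

€752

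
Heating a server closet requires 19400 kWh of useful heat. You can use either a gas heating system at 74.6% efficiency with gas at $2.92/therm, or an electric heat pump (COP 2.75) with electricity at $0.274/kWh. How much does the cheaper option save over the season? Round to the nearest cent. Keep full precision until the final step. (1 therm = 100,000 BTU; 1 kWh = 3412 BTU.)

$657.98

Heat load = 19400 kWh × 3412 = 66,192,800 BTU
Gas: input = 66,192,800 / 0.746 = 88,730,295 BTU = 887.3 therm → 887.3 × $2.92 = $2,590.92
Heat pump: 66,192,800 BTU / 3412 = 19,400 kWh heat; / 2.75 = 7,055 kWh in → × $0.274 = $1,932.95
Difference = |$2,590.92 − $1,932.95| = $657.98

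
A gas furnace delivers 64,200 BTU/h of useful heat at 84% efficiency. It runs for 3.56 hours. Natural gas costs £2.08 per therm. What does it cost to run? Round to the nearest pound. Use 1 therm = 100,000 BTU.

£6

Heat delivered = 64,200 BTU/h × 3.56 h = 228,552 BTU
Gas input = 228,552 / 0.84 = 272,086 BTU
= 272,086 / 100,000 = 2.721 therm
Cost = 2.721 × £2.08/therm = £5.66 ≈ £6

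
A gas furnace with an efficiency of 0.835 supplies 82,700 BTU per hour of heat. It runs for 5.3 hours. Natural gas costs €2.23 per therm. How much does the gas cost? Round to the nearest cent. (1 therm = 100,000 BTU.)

Heat delivered = 82,700 BTU/h × 5.3 h = 438,310 BTU
Gas input = 438,310 / 0.835 = 524,922 BTU
= 524,922 / 100,000 = 5.249 therm
Cost = 5.249 × €2.23/therm = €11.71

€11.71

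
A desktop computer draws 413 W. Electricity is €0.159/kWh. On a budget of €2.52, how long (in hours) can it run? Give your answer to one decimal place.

Energy budget = €2.52 / €0.159 per kWh = 15.85 kWh = 15,849 Wh
Runtime = 15,849 Wh / 413 W = 38.38 h

38.4 h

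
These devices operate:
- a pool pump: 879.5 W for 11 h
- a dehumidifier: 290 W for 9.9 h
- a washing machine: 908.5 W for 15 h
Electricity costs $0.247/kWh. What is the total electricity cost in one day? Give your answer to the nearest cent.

pool pump: 879.5 W × 11 h = 9,674 Wh = 9.675 kWh
dehumidifier: 290 W × 9.9 h = 2,871 Wh = 2.871 kWh
washing machine: 908.5 W × 15 h = 13,628 Wh = 13.63 kWh
Total energy = 9.675 + 2.871 + 13.63 = 26.17 kWh
Cost = 26.17 kWh × $0.247 = $6.46

$6.46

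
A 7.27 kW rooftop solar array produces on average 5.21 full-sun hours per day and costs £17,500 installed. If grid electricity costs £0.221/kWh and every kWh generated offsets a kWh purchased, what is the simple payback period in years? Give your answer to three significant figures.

Daily generation = 7.27 kW × 5.21 h = 37.88 kWh
Annual generation = 37.88 × 365 = 13825 kWh
Annual savings = 13825 × £0.221 = £3,055.32
Payback = £17,500 / £3,055.32 = 5.73 years

5.73 years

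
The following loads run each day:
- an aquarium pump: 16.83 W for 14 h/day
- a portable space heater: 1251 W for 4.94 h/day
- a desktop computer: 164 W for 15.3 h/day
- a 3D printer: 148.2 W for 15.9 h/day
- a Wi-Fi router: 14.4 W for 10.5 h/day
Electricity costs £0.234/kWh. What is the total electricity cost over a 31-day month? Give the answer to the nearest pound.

£83

aquarium pump: 16.83 W × 14 h × 31 d = 7,304 Wh = 7.304 kWh
portable space heater: 1251 W × 4.94 h × 31 d = 191,578 Wh = 191.6 kWh
desktop computer: 164 W × 15.3 h × 31 d = 77,785 Wh = 77.79 kWh
3D printer: 148.2 W × 15.9 h × 31 d = 73,048 Wh = 73.05 kWh
Wi-Fi router: 14.4 W × 10.5 h × 31 d = 4,687 Wh = 4.687 kWh
Total energy = 7.304 + 191.6 + 77.79 + 73.05 + 4.687 = 354.4 kWh
Cost = 354.4 kWh × £0.234 = £82.93 ≈ £83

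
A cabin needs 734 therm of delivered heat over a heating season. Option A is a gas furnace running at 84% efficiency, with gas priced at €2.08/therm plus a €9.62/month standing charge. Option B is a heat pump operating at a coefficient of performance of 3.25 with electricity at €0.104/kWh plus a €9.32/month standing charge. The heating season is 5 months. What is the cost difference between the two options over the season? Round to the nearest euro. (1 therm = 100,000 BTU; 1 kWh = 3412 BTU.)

Heat load = 734 therm × 100,000 = 73,400,000 BTU
Gas: input = 73,400,000 / 0.840 = 87,380,952 BTU = 873.8 therm → 873.8 × €2.08 = €1,817.52; + 5 × €9.62 standing = €1,865.62
Heat pump: 73,400,000 BTU / 3412 = 21,510 kWh heat; / 3.25 = 6,619 kWh in → × €0.104 = €688.39; + 5 × €9.32 standing = €734.99
Difference = |€1,865.62 − €734.99| = €1,130.63 ≈ €1131

€1131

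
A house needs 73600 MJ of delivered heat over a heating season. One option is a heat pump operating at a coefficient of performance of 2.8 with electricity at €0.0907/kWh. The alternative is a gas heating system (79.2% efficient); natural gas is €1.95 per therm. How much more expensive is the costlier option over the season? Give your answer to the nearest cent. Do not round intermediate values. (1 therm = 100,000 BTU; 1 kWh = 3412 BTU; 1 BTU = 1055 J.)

Heat load = 73600 MJ = 73,600,000,000 J / 1055 = 69,763,033 BTU
Gas: input = 69,763,033 / 0.792 = 88,084,638 BTU = 880.8 therm → 880.8 × €1.95 = €1,717.65
Heat pump: 69,763,033 BTU / 3412 = 20,450 kWh heat; / 2.8 = 7,302 kWh in → × €0.0907 = €662.32
Difference = |€1,717.65 − €662.32| = €1,055.33

€1055.33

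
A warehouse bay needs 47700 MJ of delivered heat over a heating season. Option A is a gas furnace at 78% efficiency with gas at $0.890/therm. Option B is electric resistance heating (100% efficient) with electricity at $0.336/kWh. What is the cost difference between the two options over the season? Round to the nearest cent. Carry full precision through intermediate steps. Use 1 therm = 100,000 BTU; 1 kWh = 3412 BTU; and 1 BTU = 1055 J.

$3936.53

Heat load = 47700 MJ = 47,700,000,000 J / 1055 = 45,213,270 BTU
Gas: input = 45,213,270 / 0.78 = 57,965,731 BTU = 579.7 therm → 579.7 × $0.890 = $515.90
Electric: 45,213,270 BTU / 3412 = 13,250 kWh → × $0.336 = $4,452.42
Difference = |$515.90 − $4,452.42| = $3,936.53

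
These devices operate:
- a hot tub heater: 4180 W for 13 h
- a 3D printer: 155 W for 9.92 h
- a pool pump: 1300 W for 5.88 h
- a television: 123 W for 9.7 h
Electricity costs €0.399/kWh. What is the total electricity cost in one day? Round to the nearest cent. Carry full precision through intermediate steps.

€25.82

hot tub heater: 4180 W × 13 h = 54,340 Wh = 54.34 kWh
3D printer: 155 W × 9.92 h = 1,538 Wh = 1.538 kWh
pool pump: 1300 W × 5.88 h = 7,644 Wh = 7.644 kWh
television: 123 W × 9.7 h = 1,193 Wh = 1.193 kWh
Total energy = 54.34 + 1.538 + 7.644 + 1.193 = 64.71 kWh
Cost = 64.71 kWh × €0.399 = €25.82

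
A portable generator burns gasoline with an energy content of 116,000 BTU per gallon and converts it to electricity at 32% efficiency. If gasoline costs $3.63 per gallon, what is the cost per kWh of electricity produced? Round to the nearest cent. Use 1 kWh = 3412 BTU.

$0.33

Electrical output per gallon = 116,000 BTU × 0.32 / 3412 BTU/kWh = 10.88 kWh
Cost per kWh = $3.63 / 10.88 kWh = $0.334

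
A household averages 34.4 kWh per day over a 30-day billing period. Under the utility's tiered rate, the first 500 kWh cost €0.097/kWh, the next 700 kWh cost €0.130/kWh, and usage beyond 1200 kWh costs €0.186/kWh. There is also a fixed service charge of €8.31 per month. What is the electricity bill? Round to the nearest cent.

€125.97

Usage = 34.4 kWh/day × 30 days = 1032 kWh
First 500 kWh × €0.097 = €48.50
Next 532 kWh × €0.130 = €69.16
Remaining tier: 0 kWh (not reached)
Energy charge = €117.66; + service €8.31 = €125.97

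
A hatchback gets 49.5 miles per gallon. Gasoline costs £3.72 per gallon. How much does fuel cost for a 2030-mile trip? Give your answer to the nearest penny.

Fuel = 2030 mi / 49.5 mpg = 41.01 gal
Cost = 41.01 gal × £3.72/gal = £152.56

£152.56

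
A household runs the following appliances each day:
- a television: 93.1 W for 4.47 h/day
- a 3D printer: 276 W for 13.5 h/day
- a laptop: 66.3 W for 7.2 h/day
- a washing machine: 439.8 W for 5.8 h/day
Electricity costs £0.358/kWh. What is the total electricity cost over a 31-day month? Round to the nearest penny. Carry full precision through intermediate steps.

television: 93.1 W × 4.47 h × 31 d = 12,901 Wh = 12.9 kWh
3D printer: 276 W × 13.5 h × 31 d = 115,506 Wh = 115.5 kWh
laptop: 66.3 W × 7.2 h × 31 d = 14,798 Wh = 14.8 kWh
washing machine: 439.8 W × 5.8 h × 31 d = 79,076 Wh = 79.08 kWh
Total energy = 12.9 + 115.5 + 14.8 + 79.08 = 222.3 kWh
Cost = 222.3 kWh × £0.358 = £79.58

£79.58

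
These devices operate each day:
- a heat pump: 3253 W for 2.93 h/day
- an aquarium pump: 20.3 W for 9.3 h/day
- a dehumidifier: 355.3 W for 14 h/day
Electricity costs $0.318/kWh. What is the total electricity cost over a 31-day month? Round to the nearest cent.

$144.86

heat pump: 3253 W × 2.93 h × 31 d = 295,470 Wh = 295.5 kWh
aquarium pump: 20.3 W × 9.3 h × 31 d = 5,852 Wh = 5.852 kWh
dehumidifier: 355.3 W × 14 h × 31 d = 154,200 Wh = 154.2 kWh
Total energy = 295.5 + 5.852 + 154.2 = 455.5 kWh
Cost = 455.5 kWh × $0.318 = $144.86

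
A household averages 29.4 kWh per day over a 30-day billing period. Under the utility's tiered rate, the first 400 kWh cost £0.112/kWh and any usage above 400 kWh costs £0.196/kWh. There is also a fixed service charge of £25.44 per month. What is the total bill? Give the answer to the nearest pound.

£165

Usage = 29.4 kWh/day × 30 days = 882 kWh
First 400 kWh × £0.112 = £44.80
Remaining 482 kWh × £0.196 = £94.47
Energy charge = £139.27; + service £25.44 = £164.71 ≈ £165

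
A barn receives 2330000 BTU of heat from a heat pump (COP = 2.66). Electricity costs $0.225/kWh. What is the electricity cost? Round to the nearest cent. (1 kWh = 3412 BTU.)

$57.76

Heat delivered = 2,330,000 BTU / 3412 = 682.9 kWh
Electrical input = 682.9 kWh / 2.66 = 256.7 kWh
Cost = 256.7 × $0.225/kWh = $57.76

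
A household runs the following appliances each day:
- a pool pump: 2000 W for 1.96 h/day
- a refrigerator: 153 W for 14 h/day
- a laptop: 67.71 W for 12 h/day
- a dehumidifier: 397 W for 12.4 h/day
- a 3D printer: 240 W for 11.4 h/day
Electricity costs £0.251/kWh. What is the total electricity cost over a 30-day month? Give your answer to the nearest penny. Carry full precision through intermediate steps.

£109.44

pool pump: 2000 W × 1.96 h × 30 d = 117,600 Wh = 117.6 kWh
refrigerator: 153 W × 14 h × 30 d = 64,260 Wh = 64.26 kWh
laptop: 67.71 W × 12 h × 30 d = 24,376 Wh = 24.38 kWh
dehumidifier: 397 W × 12.4 h × 30 d = 147,684 Wh = 147.7 kWh
3D printer: 240 W × 11.4 h × 30 d = 82,080 Wh = 82.08 kWh
Total energy = 117.6 + 64.26 + 24.38 + 147.7 + 82.08 = 436 kWh
Cost = 436 kWh × £0.251 = £109.44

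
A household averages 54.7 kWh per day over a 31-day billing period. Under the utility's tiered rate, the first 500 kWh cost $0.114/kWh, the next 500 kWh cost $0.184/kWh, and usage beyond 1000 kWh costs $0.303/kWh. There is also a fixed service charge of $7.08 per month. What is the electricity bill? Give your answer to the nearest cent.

$366.88

Usage = 54.7 kWh/day × 31 days = 1695.7 kWh
First 500 kWh × $0.114 = $57.00
Next 500 kWh × $0.184 = $92.00
Remaining 695.7 kWh × $0.303 = $210.80
Energy charge = $359.80; + service $7.08 = $366.88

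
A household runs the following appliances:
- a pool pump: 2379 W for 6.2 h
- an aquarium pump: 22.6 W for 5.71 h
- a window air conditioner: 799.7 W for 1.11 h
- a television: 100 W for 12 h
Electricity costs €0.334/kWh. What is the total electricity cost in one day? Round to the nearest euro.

pool pump: 2379 W × 6.2 h = 14,750 Wh = 14.75 kWh
aquarium pump: 22.6 W × 5.71 h = 129 Wh = 0.129 kWh
window air conditioner: 799.7 W × 1.11 h = 888 Wh = 0.8877 kWh
television: 100 W × 12 h = 1,200 Wh = 1.2 kWh
Total energy = 14.75 + 0.129 + 0.8877 + 1.2 = 16.97 kWh
Cost = 16.97 kWh × €0.334 = €5.67 ≈ €6

€6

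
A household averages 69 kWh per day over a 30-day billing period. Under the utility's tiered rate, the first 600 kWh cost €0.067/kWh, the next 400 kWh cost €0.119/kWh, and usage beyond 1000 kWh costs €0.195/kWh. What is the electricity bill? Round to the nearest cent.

Usage = 69 kWh/day × 30 days = 2070 kWh
First 600 kWh × €0.067 = €40.20
Next 400 kWh × €0.119 = €47.60
Remaining 1070 kWh × €0.195 = €208.65
Total = €296.45

€296.45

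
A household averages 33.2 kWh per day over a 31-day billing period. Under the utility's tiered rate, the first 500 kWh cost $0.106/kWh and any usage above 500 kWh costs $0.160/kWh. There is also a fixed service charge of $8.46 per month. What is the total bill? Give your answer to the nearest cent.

$146.13

Usage = 33.2 kWh/day × 31 days = 1029.2 kWh
First 500 kWh × $0.106 = $53.00
Remaining 529.2 kWh × $0.160 = $84.67
Energy charge = $137.67; + service $8.46 = $146.13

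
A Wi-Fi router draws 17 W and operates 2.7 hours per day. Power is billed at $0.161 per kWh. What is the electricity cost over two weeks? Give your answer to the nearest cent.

$0.10

Energy = 17 W × 2.7 h/day × 14 days = 643 Wh = 0.6426 kWh
Cost = 0.6426 kWh × $0.161/kWh = $0.10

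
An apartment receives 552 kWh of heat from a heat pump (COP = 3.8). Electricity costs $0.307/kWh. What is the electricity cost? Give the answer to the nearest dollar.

$45

Electrical input = 552 kWh / 3.8 = 145.3 kWh
Cost = 145.3 × $0.307/kWh = $44.60 ≈ $45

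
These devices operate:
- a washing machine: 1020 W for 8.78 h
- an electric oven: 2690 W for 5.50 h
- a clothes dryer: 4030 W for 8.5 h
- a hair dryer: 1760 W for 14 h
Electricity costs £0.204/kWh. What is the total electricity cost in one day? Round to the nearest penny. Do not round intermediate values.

washing machine: 1020 W × 8.78 h = 8,956 Wh = 8.956 kWh
electric oven: 2690 W × 5.50 h = 14,795 Wh = 14.79 kWh
clothes dryer: 4030 W × 8.5 h = 34,255 Wh = 34.26 kWh
hair dryer: 1760 W × 14 h = 24,640 Wh = 24.64 kWh
Total energy = 8.956 + 14.79 + 34.26 + 24.64 = 82.65 kWh
Cost = 82.65 kWh × £0.204 = £16.86

£16.86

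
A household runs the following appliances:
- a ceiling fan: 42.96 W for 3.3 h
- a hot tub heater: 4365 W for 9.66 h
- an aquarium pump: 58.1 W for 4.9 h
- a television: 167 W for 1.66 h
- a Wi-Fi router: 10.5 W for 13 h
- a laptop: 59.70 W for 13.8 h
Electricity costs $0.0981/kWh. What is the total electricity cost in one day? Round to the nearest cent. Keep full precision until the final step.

ceiling fan: 42.96 W × 3.3 h = 142 Wh = 0.1418 kWh
hot tub heater: 4365 W × 9.66 h = 42,166 Wh = 42.17 kWh
aquarium pump: 58.1 W × 4.9 h = 285 Wh = 0.2847 kWh
television: 167 W × 1.66 h = 277 Wh = 0.2772 kWh
Wi-Fi router: 10.5 W × 13 h = 136 Wh = 0.1365 kWh
laptop: 59.70 W × 13.8 h = 824 Wh = 0.8239 kWh
Total energy = 0.1418 + 42.17 + 0.2847 + 0.2772 + 0.1365 + 0.8239 = 43.83 kWh
Cost = 43.83 kWh × $0.0981 = $4.30

$4.30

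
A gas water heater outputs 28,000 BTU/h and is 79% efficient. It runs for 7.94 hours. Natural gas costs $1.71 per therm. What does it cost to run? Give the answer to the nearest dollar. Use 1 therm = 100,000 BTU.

Heat delivered = 28,000 BTU/h × 7.94 h = 222,320 BTU
Gas input = 222,320 / 0.79 = 281,418 BTU
= 281,418 / 100,000 = 2.814 therm
Cost = 2.814 × $1.71/therm = $4.81 ≈ $5

$5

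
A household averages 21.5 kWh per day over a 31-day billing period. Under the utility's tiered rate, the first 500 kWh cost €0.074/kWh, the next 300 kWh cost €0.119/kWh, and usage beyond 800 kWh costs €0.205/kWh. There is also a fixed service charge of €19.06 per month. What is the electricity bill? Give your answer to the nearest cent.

€75.87

Usage = 21.5 kWh/day × 31 days = 666.5 kWh
First 500 kWh × €0.074 = €37.00
Next 166.5 kWh × €0.119 = €19.81
Remaining tier: 0 kWh (not reached)
Energy charge = €56.81; + service €19.06 = €75.87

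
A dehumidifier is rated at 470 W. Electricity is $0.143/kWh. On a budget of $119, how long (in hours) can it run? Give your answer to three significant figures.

Energy budget = $119 / $0.143 per kWh = 832.2 kWh = 832,168 Wh
Runtime = 832,168 Wh / 470 W = 1,771 h

1770 h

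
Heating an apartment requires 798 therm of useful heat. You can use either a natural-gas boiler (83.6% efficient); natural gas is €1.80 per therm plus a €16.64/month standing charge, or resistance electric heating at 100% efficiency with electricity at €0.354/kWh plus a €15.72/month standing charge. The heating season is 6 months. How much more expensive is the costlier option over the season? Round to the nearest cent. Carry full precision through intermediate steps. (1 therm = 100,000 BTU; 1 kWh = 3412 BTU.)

€6555.67

Heat load = 798 therm × 100,000 = 79,800,000 BTU
Gas: input = 79,800,000 / 0.836 = 95,454,545 BTU = 954.5 therm → 954.5 × €1.80 = €1,718.18; + 6 × €16.64 standing = €1,818.02
Electric: 79,800,000 BTU / 3412 = 23,390 kWh → × €0.354 = €8,279.37; + 6 × €15.72 standing = €8,373.69
Difference = |€1,818.02 − €8,373.69| = €6,555.67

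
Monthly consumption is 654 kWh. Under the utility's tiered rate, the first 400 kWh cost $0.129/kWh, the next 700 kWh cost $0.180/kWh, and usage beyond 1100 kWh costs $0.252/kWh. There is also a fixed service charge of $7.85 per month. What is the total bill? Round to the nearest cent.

First 400 kWh × $0.129 = $51.60
Next 254 kWh × $0.180 = $45.72
Remaining tier: 0 kWh (not reached)
Energy charge = $97.32; + service $7.85 = $105.17

$105.17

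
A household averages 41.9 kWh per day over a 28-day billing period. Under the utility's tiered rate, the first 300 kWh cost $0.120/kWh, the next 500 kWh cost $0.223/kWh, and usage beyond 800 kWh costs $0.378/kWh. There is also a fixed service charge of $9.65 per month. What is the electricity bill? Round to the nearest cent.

$298.22

Usage = 41.9 kWh/day × 28 days = 1173.2 kWh
First 300 kWh × $0.120 = $36.00
Next 500 kWh × $0.223 = $111.50
Remaining 373.2 kWh × $0.378 = $141.07
Energy charge = $288.57; + service $9.65 = $298.22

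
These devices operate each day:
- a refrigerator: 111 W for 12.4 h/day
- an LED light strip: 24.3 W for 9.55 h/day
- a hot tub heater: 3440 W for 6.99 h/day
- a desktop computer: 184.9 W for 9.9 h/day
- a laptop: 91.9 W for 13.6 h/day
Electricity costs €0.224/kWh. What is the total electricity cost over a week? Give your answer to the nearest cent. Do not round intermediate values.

€45.06

refrigerator: 111 W × 12.4 h × 7 d = 9,635 Wh = 9.635 kWh
LED light strip: 24.3 W × 9.55 h × 7 d = 1,624 Wh = 1.624 kWh
hot tub heater: 3440 W × 6.99 h × 7 d = 168,319 Wh = 168.3 kWh
desktop computer: 184.9 W × 9.9 h × 7 d = 12,814 Wh = 12.81 kWh
laptop: 91.9 W × 13.6 h × 7 d = 8,749 Wh = 8.749 kWh
Total energy = 9.635 + 1.624 + 168.3 + 12.81 + 8.749 = 201.1 kWh
Cost = 201.1 kWh × €0.224 = €45.06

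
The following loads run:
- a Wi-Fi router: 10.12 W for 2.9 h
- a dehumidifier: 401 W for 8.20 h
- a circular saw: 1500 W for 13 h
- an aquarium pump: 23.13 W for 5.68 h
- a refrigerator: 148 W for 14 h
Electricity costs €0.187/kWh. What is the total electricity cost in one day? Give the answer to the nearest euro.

€5

Wi-Fi router: 10.12 W × 2.9 h = 29 Wh = 0.02935 kWh
dehumidifier: 401 W × 8.20 h = 3,288 Wh = 3.288 kWh
circular saw: 1500 W × 13 h = 19,500 Wh = 19.5 kWh
aquarium pump: 23.13 W × 5.68 h = 131 Wh = 0.1314 kWh
refrigerator: 148 W × 14 h = 2,072 Wh = 2.072 kWh
Total energy = 0.02935 + 3.288 + 19.5 + 0.1314 + 2.072 = 25.02 kWh
Cost = 25.02 kWh × €0.187 = €4.68 ≈ €5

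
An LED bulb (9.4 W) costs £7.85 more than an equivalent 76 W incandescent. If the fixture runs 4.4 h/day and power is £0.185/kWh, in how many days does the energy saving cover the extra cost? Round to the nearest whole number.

Power saved = 76 − 9.4 = 66.6 W
Daily energy saved = 66.6 W × 4.4 h = 293 Wh = 0.29304 kWh
Daily savings = 0.29304 × £0.185 = £0.0542
Payback = £7.85 / £0.0542 per day = 144.8 days

145 days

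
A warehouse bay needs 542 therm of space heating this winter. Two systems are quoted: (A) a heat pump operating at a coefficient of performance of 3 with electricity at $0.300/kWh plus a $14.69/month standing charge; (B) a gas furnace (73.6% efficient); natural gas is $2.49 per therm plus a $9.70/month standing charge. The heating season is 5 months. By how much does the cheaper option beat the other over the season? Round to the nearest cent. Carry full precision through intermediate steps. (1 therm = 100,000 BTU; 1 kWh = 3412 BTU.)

$220.21

Heat load = 542 therm × 100,000 = 54,200,000 BTU
Gas: input = 54,200,000 / 0.736 = 73,641,304 BTU = 736.4 therm → 736.4 × $2.49 = $1,833.67; + 5 × $9.70 standing = $1,882.17
Heat pump: 54,200,000 BTU / 3412 = 15,890 kWh heat; / 3 = 5,295 kWh in → × $0.300 = $1,588.51; + 5 × $14.69 standing = $1,661.96
Difference = |$1,882.17 − $1,661.96| = $220.21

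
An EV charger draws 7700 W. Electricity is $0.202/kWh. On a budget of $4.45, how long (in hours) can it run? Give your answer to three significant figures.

Energy budget = $4.45 / $0.202 per kWh = 22.03 kWh = 22,030 Wh
Runtime = 22,030 Wh / 7700 W = 2.861 h

2.86 h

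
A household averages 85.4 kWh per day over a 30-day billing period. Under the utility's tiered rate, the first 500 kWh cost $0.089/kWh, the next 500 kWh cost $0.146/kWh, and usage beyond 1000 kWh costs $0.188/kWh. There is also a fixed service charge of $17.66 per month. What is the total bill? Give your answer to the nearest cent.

Usage = 85.4 kWh/day × 30 days = 2562 kWh
First 500 kWh × $0.089 = $44.50
Next 500 kWh × $0.146 = $73.00
Remaining 1562 kWh × $0.188 = $293.66
Energy charge = $411.16; + service $17.66 = $428.82

$428.82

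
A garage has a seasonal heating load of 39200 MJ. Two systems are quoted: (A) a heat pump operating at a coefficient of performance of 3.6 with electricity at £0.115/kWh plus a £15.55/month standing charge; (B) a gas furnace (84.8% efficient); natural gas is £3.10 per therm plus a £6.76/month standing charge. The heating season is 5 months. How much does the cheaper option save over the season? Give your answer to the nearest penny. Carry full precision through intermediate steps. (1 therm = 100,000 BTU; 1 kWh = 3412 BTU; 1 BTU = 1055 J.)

£966.49

Heat load = 39200 MJ = 39,200,000,000 J / 1055 = 37,156,398 BTU
Gas: input = 37,156,398 / 0.848 = 43,816,507 BTU = 438.2 therm → 438.2 × £3.10 = £1,358.31; + 5 × £6.76 standing = £1,392.11
Heat pump: 37,156,398 BTU / 3412 = 10,890 kWh heat; / 3.6 = 3,025 kWh in → × £0.115 = £347.87; + 5 × £15.55 standing = £425.62
Difference = |£1,392.11 − £425.62| = £966.49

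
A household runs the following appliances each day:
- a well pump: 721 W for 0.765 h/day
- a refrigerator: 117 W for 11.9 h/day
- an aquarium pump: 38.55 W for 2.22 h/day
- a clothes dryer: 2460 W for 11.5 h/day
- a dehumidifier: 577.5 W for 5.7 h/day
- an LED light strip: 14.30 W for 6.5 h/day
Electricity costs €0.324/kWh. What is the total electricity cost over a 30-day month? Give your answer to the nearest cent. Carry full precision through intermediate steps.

€327.60

well pump: 721 W × 0.765 h × 30 d = 16,547 Wh = 16.55 kWh
refrigerator: 117 W × 11.9 h × 30 d = 41,769 Wh = 41.77 kWh
aquarium pump: 38.55 W × 2.22 h × 30 d = 2,567 Wh = 2.567 kWh
clothes dryer: 2460 W × 11.5 h × 30 d = 848,700 Wh = 848.7 kWh
dehumidifier: 577.5 W × 5.7 h × 30 d = 98,752 Wh = 98.75 kWh
LED light strip: 14.30 W × 6.5 h × 30 d = 2,788 Wh = 2.788 kWh
Total energy = 16.55 + 41.77 + 2.567 + 848.7 + 98.75 + 2.788 = 1,011 kWh
Cost = 1,011 kWh × €0.324 = €327.60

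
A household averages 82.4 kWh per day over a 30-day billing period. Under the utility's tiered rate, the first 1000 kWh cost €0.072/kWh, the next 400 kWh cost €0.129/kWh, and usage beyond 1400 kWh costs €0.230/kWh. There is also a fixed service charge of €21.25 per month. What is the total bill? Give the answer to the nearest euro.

Usage = 82.4 kWh/day × 30 days = 2472 kWh
First 1000 kWh × €0.072 = €72.00
Next 400 kWh × €0.129 = €51.60
Remaining 1072 kWh × €0.230 = €246.56
Energy charge = €370.16; + service €21.25 = €391.41 ≈ €391

€391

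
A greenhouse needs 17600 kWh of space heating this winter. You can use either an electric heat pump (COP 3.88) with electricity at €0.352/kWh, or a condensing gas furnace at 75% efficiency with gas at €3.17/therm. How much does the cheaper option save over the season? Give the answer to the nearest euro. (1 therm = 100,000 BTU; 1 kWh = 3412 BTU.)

Heat load = 17600 kWh × 3412 = 60,051,200 BTU
Gas: input = 60,051,200 / 0.75 = 80,068,267 BTU = 800.7 therm → 800.7 × €3.17 = €2,538.16
Heat pump: 60,051,200 BTU / 3412 = 17,600 kWh heat; / 3.88 = 4,536 kWh in → × €0.352 = €1,596.70
Difference = |€2,538.16 − €1,596.70| = €941.46 ≈ €941

€941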